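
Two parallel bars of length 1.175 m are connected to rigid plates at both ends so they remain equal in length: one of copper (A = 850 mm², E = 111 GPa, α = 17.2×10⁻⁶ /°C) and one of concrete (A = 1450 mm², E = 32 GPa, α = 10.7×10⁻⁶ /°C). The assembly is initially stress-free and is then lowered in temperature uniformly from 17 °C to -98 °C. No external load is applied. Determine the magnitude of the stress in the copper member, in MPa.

σ ≈ 27.4 MPa (tensile)

The copper has the larger α, so on cooling it would change length more than the concrete if both were free. The rigid plates force a common final length, so the copper is put into tension and the concrete into compression, with equal and opposite forces P (no external load).
Compatibility of the two members (thermal + elastic change equal): (α₁ − α₂)ΔT = P·[1/(A₁E₁) + 1/(A₂E₂)].
|α₁ − α₂|·ΔT = 6.5×10⁻⁶ × 115 = 0.0007475.
1/(A₁E₁) + 1/(A₂E₂) = 1/(850×111×10³) + 1/(1450×32×10³) = 3.215×10⁻⁸ N⁻¹.
P = 0.0007475 / 3.215×10⁻⁸ = 23250 N = 23.25 kN.
σ_{copper} = P/A₁ = 23250/850 = 27.35 MPa, tensile.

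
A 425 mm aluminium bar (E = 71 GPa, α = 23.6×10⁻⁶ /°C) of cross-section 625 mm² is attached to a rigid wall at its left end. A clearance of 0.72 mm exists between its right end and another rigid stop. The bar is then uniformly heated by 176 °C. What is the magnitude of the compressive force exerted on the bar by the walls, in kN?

If the wall were absent the bar would grow by αΔT L = 23.6×10⁻⁶ × 176 × 425 = 1.765 mm.
After closing the 0.72 mm clearance, 1.765 − 0.72 = 1.045 mm of expansion remains to be suppressed by the wall.
That suppressed elongation corresponds to σ = E·Δ/L = 71×10³ × 1.045/425 = 174.6 MPa.
Force on the wall = σA = 174.6 × 625 mm² = 109.1 kN.

P ≈ 109 kN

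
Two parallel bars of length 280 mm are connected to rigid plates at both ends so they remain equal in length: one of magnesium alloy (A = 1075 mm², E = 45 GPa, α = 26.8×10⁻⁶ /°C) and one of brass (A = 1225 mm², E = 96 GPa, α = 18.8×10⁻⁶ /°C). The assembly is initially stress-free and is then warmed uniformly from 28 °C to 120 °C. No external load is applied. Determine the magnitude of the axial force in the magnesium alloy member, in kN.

Equilibrium of a rigid end plate with no external load gives equal and opposite internal forces ±P in the two members. Since α_{magnesium alloy} > α_{brass}, heating drives the magnesium alloy into compression and the brass into tension.
Setting the final lengths equal and cancelling L: (α₁ − α₂)ΔT = P/(A₁E₁) + P/(A₂E₂).
|α₁ − α₂|·ΔT = 8×10⁻⁶ × 92 = 0.000736.
1/(A₁E₁) + 1/(A₂E₂) = 1/(1075×45×10³) + 1/(1225×96×10³) = 2.918×10⁻⁸ N⁻¹.
P = 0.000736 / 2.918×10⁻⁸ = 25230 N = 25.23 kN.

P ≈ 25.2 kN (compressive in the magnesium alloy)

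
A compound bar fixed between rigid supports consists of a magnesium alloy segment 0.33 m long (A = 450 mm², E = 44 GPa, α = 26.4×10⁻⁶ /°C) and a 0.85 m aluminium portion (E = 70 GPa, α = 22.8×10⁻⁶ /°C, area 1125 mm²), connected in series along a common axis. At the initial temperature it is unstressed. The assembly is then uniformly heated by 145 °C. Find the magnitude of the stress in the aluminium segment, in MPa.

σ ≈ 132 MPa (compressive)

Free thermal expansion of the whole bar: Σ αᵢΔT Lᵢ = 26.4×10⁻⁶×145×330 + 22.8×10⁻⁶×145×850 = 4.073 mm.
Since the ends are fixed, an axial force P builds up, equal in every segment, with P · Σ Lᵢ/(AᵢEᵢ) = δ_free.
The series flexibility is Σ Lᵢ/(AᵢEᵢ) = 330/(450×44×10³) + 850/(1125×70×10³) = 2.746×10⁻⁵ mm/N.
Hence P = δ_free / Σ(L/AE) = 4.073/2.746×10⁻⁵ = 148.3 kN (compressive).
σ_{aluminium} = P / A = 148300 / 1125 = 131.9 MPa.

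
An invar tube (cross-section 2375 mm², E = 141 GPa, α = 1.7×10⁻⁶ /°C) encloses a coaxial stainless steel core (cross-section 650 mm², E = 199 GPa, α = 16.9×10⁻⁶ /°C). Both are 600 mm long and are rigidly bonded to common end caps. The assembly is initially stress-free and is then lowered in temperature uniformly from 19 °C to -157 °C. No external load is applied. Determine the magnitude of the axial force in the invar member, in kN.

P ≈ 250 kN (compressive in the invar)

The stainless steel has the larger α, so on cooling it would change length more than the invar if both were free. The rigid plates force a common final length, so the stainless steel is put into tension and the invar into compression, with equal and opposite forces P (no external load).
Compatibility of the two members (thermal + elastic change equal): (α₁ − α₂)ΔT = P·[1/(A₁E₁) + 1/(A₂E₂)].
|α₁ − α₂|·ΔT = 15.2×10⁻⁶ × 176 = 0.002675.
1/(A₁E₁) + 1/(A₂E₂) = 1/(2375×141×10³) + 1/(650×199×10³) = 1.072×10⁻⁸ N⁻¹.
P = 0.002675 / 1.072×10⁻⁸ = 249600 N = 249.6 kN.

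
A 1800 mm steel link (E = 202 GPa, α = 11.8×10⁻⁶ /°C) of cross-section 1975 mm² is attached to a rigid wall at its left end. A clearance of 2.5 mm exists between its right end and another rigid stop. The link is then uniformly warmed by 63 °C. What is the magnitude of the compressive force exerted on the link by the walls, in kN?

P ≈ 0 kN

Unrestrained expansion: δ_free = αΔT L = 11.8×10⁻⁶ × 63 × 1800 = 1.338 mm.
Since δ_free = 1.34 mm is less than the 2.5 mm gap, the link never touches the wall. No axial force develops.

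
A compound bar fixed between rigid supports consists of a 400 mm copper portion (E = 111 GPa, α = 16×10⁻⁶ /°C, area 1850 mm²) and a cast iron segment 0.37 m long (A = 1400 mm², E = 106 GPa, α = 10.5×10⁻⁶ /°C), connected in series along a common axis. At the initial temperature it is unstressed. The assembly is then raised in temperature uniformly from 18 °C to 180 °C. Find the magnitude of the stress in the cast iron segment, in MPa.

σ ≈ 268 MPa (compressive)

If the supports were absent, the total length change would be Σ αᵢΔT Lᵢ = 16×10⁻⁶×162×400 + 10.5×10⁻⁶×162×370 = 1.666 mm.
The walls prevent any net length change, so an axial force P (same in every segment) develops. Compatibility: P · Σ Lᵢ/(AᵢEᵢ) = δ_free.
Σ Lᵢ/(AᵢEᵢ) = 400/(1850×111×10³) + 370/(1400×106×10³) = 4.441×10⁻⁶ mm/N.
Hence P = δ_free / Σ(L/AE) = 1.666/4.441×10⁻⁶ = 375.2 kN (compressive).
σ_{cast iron} = P / A = 375200 / 1400 = 268 MPa.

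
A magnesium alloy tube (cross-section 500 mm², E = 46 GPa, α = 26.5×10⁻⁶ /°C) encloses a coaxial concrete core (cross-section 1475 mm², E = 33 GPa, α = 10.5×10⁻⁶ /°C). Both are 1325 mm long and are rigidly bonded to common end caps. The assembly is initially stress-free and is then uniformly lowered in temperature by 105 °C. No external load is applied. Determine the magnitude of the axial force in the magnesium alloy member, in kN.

The magnesium alloy has the larger α, so on cooling it would change length more than the concrete if both were free. The rigid plates force a common final length, so the magnesium alloy is put into tension and the concrete into compression, with equal and opposite forces P (no external load).
Compatibility of the two members (thermal + elastic change equal): (α₁ − α₂)ΔT = P·[1/(A₁E₁) + 1/(A₂E₂)].
|α₁ − α₂|·ΔT = 16×10⁻⁶ × 105 = 0.00168.
1/(A₁E₁) + 1/(A₂E₂) = 1/(500×46×10³) + 1/(1475×33×10³) = 6.402×10⁻⁸ N⁻¹.
So P = 0.00168 / 6.402×10⁻⁸ = 26.24 kN.

P ≈ 26.2 kN (tensile in the magnesium alloy)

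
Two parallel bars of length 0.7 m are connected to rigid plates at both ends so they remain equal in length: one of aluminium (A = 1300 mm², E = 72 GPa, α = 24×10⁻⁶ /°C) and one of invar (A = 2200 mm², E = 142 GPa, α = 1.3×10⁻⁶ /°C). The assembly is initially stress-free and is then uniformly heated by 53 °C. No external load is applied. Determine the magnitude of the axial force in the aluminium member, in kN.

P ≈ 86.6 kN (compressive in the aluminium)

The aluminium has the larger α, so on heating it would change length more than the invar if both were free. The rigid plates force a common final length, so the aluminium is put into compression and the invar into tension, with equal and opposite forces P (no external load).
Equating the net (thermal + elastic) strains gives |α₁ − α₂|·ΔT = P·[1/(A₁E₁) + 1/(A₂E₂)].
|α₁ − α₂|·ΔT = 22.7×10⁻⁶ × 53 = 0.001203.
1/(A₁E₁) + 1/(A₂E₂) = 1/(1300×72×10³) + 1/(2200×142×10³) = 1.388×10⁻⁸ N⁻¹.
P = 0.001203 / 1.388×10⁻⁸ = 86650 N = 86.65 kN.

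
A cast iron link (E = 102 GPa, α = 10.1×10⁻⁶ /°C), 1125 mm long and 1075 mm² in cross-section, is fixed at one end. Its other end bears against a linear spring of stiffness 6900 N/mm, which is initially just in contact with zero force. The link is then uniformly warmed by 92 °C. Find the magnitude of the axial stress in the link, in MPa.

The unrestrained thermal change is αΔT L = 10.1×10⁻⁶ × 92 × 1125 = 1.045 mm.
Let P be the compressive force at the spring. The link shortens elastically by PL/(AE) and the spring compresses by P/k; together these equal δ_free.
So P = δ_free / [L/(AE) + 1/k] = 1.045 / [ 1125/(1075×102×10³) + 1/(6900) ].
P = 1.045 / 0.0001552 = 6736 N.
σ = P/A = 6736/1075 = 6.266 MPa.

σ ≈ 6.27 MPa (compressive)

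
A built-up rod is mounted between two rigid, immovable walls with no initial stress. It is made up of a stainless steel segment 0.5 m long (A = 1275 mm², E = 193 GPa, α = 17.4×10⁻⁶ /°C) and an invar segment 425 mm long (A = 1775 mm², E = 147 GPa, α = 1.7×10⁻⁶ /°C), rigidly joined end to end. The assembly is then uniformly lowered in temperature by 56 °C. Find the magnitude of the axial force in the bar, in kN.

Free thermal contraction of the whole bar: Σ αᵢΔT Lᵢ = 17.4×10⁻⁶×56×500 + 1.7×10⁻⁶×56×425 = 0.5277 mm.
The rigid supports impose zero overall length change; the single axial force P common to all segments must satisfy P Σ Lᵢ/(AᵢEᵢ) = δ_free.
Σ Lᵢ/(AᵢEᵢ) = 500/(1275×193×10³) + 425/(1775×147×10³) = 3.661×10⁻⁶ mm/N.
Hence P = δ_free / Σ(L/AE) = 0.5277/3.661×10⁻⁶ = 144.1 kN (tensile).

P ≈ 144 kN (tensile)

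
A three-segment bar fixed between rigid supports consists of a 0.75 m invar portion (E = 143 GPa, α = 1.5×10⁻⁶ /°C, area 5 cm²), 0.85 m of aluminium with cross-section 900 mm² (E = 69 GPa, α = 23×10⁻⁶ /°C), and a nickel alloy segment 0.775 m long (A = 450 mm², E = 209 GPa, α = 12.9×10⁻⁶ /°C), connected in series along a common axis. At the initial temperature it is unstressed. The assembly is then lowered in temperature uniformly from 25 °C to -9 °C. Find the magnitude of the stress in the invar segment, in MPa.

σ ≈ 64.3 MPa (tensile)

Free thermal contraction of the whole bar: Σ αᵢΔT Lᵢ = 1.5×10⁻⁶×34×750 + 23×10⁻⁶×34×850 + 12.9×10⁻⁶×34×775 = 1.043 mm.
Since the ends are fixed, an axial force P builds up, equal in every segment, with P · Σ Lᵢ/(AᵢEᵢ) = δ_free.
Σ Lᵢ/(AᵢEᵢ) = 750/(500×143×10³) + 850/(900×69×10³) + 775/(450×209×10³) = 3.242×10⁻⁵ mm/N.
Hence P = δ_free / Σ(L/AE) = 1.043/3.242×10⁻⁵ = 32.17 kN (tensile).
σ_{invar} = P / A = 32170 / 500 = 64.34 MPa.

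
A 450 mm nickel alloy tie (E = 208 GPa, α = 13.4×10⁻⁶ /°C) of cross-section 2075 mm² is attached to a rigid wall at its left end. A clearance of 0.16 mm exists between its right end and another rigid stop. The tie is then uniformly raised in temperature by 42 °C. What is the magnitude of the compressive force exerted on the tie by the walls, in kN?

Unrestrained expansion: δ_free = αΔT L = 13.4×10⁻⁶ × 42 × 450 = 0.2533 mm.
This exceeds the 0.16 mm gap, so the wall pushes back. The portion of expansion that must be recovered elastically is δ_free − gap = 0.2533 − 0.16 = 0.09326 mm.
Compatibility: PL/(AE) = 0.09326 mm, so σ = P/A = E × (0.09326/450) = 43.11 MPa.
P = σA = 43.11 × 2075 = 89.45 kN.

P ≈ 89.4 kN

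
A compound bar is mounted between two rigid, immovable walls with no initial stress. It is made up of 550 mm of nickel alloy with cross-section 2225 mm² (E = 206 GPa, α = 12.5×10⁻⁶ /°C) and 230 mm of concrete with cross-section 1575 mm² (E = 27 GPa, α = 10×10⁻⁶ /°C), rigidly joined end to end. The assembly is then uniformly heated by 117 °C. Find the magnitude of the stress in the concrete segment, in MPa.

σ ≈ 103 MPa (compressive)

If the supports were absent, the total length change would be Σ αᵢΔT Lᵢ = 12.5×10⁻⁶×117×550 + 10×10⁻⁶×117×230 = 1.073 mm.
The rigid supports impose zero overall length change; the single axial force P common to all segments must satisfy P Σ Lᵢ/(AᵢEᵢ) = δ_free.
The series flexibility is Σ Lᵢ/(AᵢEᵢ) = 550/(2225×206×10³) + 230/(1575×27×10³) = 6.609×10⁻⁶ mm/N.
Hence P = δ_free / Σ(L/AE) = 1.073/6.609×10⁻⁶ = 162.4 kN (compressive).
σ_{concrete} = P / A = 162400 / 1575 = 103.1 MPa.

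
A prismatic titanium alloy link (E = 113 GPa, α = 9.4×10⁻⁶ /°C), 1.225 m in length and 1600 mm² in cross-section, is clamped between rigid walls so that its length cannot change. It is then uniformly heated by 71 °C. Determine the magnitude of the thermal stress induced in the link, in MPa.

σ ≈ 75.4 MPa (compressive)

The supports are rigid, so the total axial strain is zero. The restrained thermal strain is ε = αΔT = 9.4×10⁻⁶ × 71 = 667.4×10⁻⁶.
Hence σ = E·αΔT = 113×10³ × 667.4×10⁻⁶ = 75.42 MPa, compressive.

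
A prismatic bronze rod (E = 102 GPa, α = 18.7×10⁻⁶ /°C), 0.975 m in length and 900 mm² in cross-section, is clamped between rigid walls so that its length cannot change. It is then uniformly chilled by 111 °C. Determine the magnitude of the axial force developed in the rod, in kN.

P ≈ 191 kN (tensile)

With zero net strain, σ = E·αΔT = 102 GPa × 18.7×10⁻⁶ × 111 = 211.7 MPa.
Axial force P = σA = 211.7 × 900 = 190500 N = 190.5 kN, tensile.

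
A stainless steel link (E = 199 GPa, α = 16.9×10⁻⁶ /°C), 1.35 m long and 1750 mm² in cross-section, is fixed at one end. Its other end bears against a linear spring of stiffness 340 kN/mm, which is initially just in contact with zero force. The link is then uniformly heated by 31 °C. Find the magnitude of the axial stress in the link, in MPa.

Free thermal expansion: δ_free = αΔT L = 16.9×10⁻⁶ × 31 × 1350 = 0.7073 mm.
With a force P in the spring, the elastic change of the link is PL/(AE) and that of the spring is P/k; compatibility requires their sum to equal δ_free.
So P = δ_free / [L/(AE) + 1/k] = 0.7073 / [ 1350/(1750×199×10³) + 1/(340×10³) ].
P = 0.7073 / 6.818×10⁻⁶ = 103700 N.
σ = P/A = 103700/1750 = 59.28 MPa.

σ ≈ 59.3 MPa (compressive)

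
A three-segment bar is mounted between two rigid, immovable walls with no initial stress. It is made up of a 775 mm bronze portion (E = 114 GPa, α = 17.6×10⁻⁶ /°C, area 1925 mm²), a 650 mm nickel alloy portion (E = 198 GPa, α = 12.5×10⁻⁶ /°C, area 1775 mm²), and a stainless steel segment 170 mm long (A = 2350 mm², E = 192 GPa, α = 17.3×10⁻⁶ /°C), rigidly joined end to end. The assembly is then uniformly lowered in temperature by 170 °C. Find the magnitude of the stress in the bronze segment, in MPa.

σ ≈ 379 MPa (tensile)

Free thermal contraction of the whole bar: Σ αᵢΔT Lᵢ = 17.6×10⁻⁶×170×775 + 12.5×10⁻⁶×170×650 + 17.3×10⁻⁶×170×170 = 4.2 mm.
The rigid supports impose zero overall length change; the single axial force P common to all segments must satisfy P Σ Lᵢ/(AᵢEᵢ) = δ_free.
The series flexibility is Σ Lᵢ/(AᵢEᵢ) = 775/(1925×114×10³) + 650/(1775×198×10³) + 170/(2350×192×10³) = 5.758×10⁻⁶ mm/N.
So P = 4.2 / 5.758×10⁻⁶ = 729.4 kN, tensile.
σ_{bronze} = P / A = 729400 / 1925 = 378.9 MPa.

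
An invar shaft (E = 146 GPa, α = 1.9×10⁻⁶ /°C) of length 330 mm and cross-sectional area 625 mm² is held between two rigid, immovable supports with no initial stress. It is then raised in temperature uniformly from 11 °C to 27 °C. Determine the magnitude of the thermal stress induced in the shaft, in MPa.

σ ≈ 4.44 MPa (compressive)

The supports are rigid, so the total axial strain is zero. The restrained thermal strain is ε = αΔT = 1.9×10⁻⁶ × 16 = 30.4×10⁻⁶.
σ = EαΔT = 146×10³ × 1.9×10⁻⁶ × 16 = 4.438 MPa (compressive; the shaft is trying to expand).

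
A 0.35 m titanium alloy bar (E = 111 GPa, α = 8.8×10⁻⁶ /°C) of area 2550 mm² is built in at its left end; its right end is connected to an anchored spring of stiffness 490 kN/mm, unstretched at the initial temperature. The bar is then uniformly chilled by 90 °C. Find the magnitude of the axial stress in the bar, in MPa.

σ ≈ 33.2 MPa (tensile)

If the spring were absent the bar would shorten by αΔT L = 8.8×10⁻⁶ × 90 × 350 = 0.2772 mm.
Let P be the tensile force in the spring. The bar extends elastically by PL/(AE) and the spring stretches by P/k; together these equal δ_free.
So P = δ_free / [L/(AE) + 1/k] = 0.2772 / [ 350/(2550×111×10³) + 1/(490×10³) ].
P = 0.2772 / 3.277×10⁻⁶ = 84580 N.
σ = P/A = 84580/2550 = 33.17 MPa.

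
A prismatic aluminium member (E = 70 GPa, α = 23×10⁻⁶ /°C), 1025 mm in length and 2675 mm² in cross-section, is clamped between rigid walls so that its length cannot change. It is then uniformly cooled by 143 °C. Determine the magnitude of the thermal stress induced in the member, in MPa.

σ ≈ 230 MPa (tensile)

Because both ends are immovable the net strain is zero, and the suppressed thermal strain is αΔT = 23×10⁻⁶ × 143 = 3289×10⁻⁶.
The stress required to suppress this strain is σ = Eε = 70×10³ × 3289×10⁻⁶ = 230.2 MPa, tensile since the member is trying to contract.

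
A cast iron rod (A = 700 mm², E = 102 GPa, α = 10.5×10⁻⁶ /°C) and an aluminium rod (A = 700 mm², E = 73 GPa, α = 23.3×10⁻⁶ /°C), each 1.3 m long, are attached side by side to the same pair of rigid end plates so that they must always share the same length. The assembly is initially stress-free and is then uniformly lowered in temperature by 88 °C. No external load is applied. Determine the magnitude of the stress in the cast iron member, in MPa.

σ ≈ 47.9 MPa (compressive)

The aluminium has the larger α, so on cooling it would change length more than the cast iron if both were free. The rigid plates force a common final length, so the aluminium is put into tension and the cast iron into compression, with equal and opposite forces P (no external load).
Setting the final lengths equal and cancelling L: (α₁ − α₂)ΔT = P/(A₁E₁) + P/(A₂E₂).
|α₁ − α₂|·ΔT = 12.8×10⁻⁶ × 88 = 0.001126.
1/(A₁E₁) + 1/(A₂E₂) = 1/(700×102×10³) + 1/(700×73×10³) = 3.358×10⁻⁸ N⁻¹.
P = 0.001126 / 3.358×10⁻⁸ = 33550 N = 33.55 kN.
σ_{cast iron} = P/A₁ = 33550/700 = 47.93 MPa, compressive.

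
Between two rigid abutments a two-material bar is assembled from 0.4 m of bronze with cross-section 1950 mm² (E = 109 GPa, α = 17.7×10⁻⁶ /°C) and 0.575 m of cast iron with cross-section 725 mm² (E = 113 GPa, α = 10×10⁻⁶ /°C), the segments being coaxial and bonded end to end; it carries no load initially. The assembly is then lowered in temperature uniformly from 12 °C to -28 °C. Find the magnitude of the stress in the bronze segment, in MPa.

If the supports were absent, the total length change would be Σ αᵢΔT Lᵢ = 17.7×10⁻⁶×40×400 + 10×10⁻⁶×40×575 = 0.5132 mm.
The walls prevent any net length change, so an axial force P (same in every segment) develops. Compatibility: P · Σ Lᵢ/(AᵢEᵢ) = δ_free.
The series flexibility is Σ Lᵢ/(AᵢEᵢ) = 400/(1950×109×10³) + 575/(725×113×10³) = 8.901×10⁻⁶ mm/N.
So P = 0.5132 / 8.901×10⁻⁶ = 57.66 kN, tensile.
σ_{bronze} = P / A = 57660 / 1950 = 29.57 MPa.

σ ≈ 29.6 MPa (tensile)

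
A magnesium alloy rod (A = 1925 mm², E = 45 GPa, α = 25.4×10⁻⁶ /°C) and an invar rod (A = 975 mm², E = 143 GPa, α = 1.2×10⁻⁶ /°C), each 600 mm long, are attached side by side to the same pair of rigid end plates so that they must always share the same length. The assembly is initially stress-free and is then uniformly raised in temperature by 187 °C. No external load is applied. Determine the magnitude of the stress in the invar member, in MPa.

σ ≈ 248 MPa (tensile)

Both members must finish at the same length. With the larger α, the magnesium alloy tends to over-expand; the plates restrain it, putting the magnesium alloy in compression and the invar in tension. With no external load the two internal forces are equal and opposite, magnitude P.
Equating the net (thermal + elastic) strains gives |α₁ − α₂|·ΔT = P·[1/(A₁E₁) + 1/(A₂E₂)].
|α₁ − α₂|·ΔT = 24.2×10⁻⁶ × 187 = 0.004525.
1/(A₁E₁) + 1/(A₂E₂) = 1/(1925×45×10³) + 1/(975×143×10³) = 1.872×10⁻⁸ N⁻¹.
P = 0.004525 / 1.872×10⁻⁸ = 241800 N = 241.8 kN.
σ_{invar} = P/A₂ = 241800/975 = 248 MPa, tensile.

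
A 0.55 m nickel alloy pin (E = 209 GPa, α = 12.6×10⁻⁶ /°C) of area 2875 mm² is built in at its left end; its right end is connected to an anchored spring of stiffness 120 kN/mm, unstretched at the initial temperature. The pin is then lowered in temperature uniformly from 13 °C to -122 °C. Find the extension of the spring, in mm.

δ ≈ 0.843 mm

If the spring were absent the pin would shorten by αΔT L = 12.6×10⁻⁶ × 135 × 550 = 0.9355 mm.
With a force P in the spring, the elastic change of the pin is PL/(AE) and that of the spring is P/k; compatibility requires their sum to equal δ_free.
So P = δ_free / [L/(AE) + 1/k] = 0.9355 / [ 550/(2875×209×10³) + 1/(120×10³) ].
P = 0.9355 / 9.249×10⁻⁶ = 101200 N.
Spring extension = P/k = 101200/(120×10³) = 0.843 mm.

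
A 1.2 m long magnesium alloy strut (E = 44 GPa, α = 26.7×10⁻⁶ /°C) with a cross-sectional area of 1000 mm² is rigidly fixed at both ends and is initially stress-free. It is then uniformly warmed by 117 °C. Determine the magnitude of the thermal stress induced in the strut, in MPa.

The supports are rigid, so the total axial strain is zero. The restrained thermal strain is ε = αΔT = 26.7×10⁻⁶ × 117 = 3123.9×10⁻⁶.
σ = EαΔT = 44×10³ × 26.7×10⁻⁶ × 117 = 137.5 MPa (compressive; the strut is trying to expand).

σ ≈ 137 MPa (compressive)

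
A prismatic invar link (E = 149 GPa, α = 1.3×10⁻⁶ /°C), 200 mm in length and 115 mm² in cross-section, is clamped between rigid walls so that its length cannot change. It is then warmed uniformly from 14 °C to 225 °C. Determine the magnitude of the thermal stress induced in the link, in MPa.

σ ≈ 40.9 MPa (compressive)

The supports are rigid, so the total axial strain is zero. The restrained thermal strain is ε = αΔT = 1.3×10⁻⁶ × 211 = 274.3×10⁻⁶.
The stress required to suppress this strain is σ = Eε = 149×10³ × 274.3×10⁻⁶ = 40.87 MPa, compressive since the link is trying to expand.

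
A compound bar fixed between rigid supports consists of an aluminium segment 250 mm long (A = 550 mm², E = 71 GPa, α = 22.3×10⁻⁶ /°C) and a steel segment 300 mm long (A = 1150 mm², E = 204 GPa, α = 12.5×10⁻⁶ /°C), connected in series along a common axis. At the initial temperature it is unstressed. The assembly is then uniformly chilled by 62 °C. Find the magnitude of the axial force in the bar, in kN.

P ≈ 75.3 kN (tensile)

If the supports were absent, the total length change would be Σ αᵢΔT Lᵢ = 22.3×10⁻⁶×62×250 + 12.5×10⁻⁶×62×300 = 0.5781 mm.
The rigid supports impose zero overall length change; the single axial force P common to all segments must satisfy P Σ Lᵢ/(AᵢEᵢ) = δ_free.
Σ Lᵢ/(AᵢEᵢ) = 250/(550×71×10³) + 300/(1150×204×10³) = 7.681×10⁻⁶ mm/N.
So P = 0.5781 / 7.681×10⁻⁶ = 75.27 kN, tensile.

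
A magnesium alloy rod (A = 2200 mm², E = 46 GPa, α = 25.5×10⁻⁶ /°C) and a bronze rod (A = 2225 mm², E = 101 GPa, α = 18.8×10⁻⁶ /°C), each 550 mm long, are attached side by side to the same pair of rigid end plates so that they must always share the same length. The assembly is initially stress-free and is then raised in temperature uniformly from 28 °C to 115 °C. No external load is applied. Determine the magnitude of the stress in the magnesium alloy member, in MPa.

Equilibrium of a rigid end plate with no external load gives equal and opposite internal forces ±P in the two members. Since α_{magnesium alloy} > α_{bronze}, heating drives the magnesium alloy into compression and the bronze into tension.
Equating the net (thermal + elastic) strains gives |α₁ − α₂|·ΔT = P·[1/(A₁E₁) + 1/(A₂E₂)].
|α₁ − α₂|·ΔT = 6.7×10⁻⁶ × 87 = 0.0005829.
1/(A₁E₁) + 1/(A₂E₂) = 1/(2200×46×10³) + 1/(2225×101×10³) = 1.433×10⁻⁸ N⁻¹.
So P = 0.0005829 / 1.433×10⁻⁸ = 40.67 kN.
σ_{magnesium alloy} = P/A₁ = 40670/2200 = 18.49 MPa, compressive.

σ ≈ 18.5 MPa (compressive)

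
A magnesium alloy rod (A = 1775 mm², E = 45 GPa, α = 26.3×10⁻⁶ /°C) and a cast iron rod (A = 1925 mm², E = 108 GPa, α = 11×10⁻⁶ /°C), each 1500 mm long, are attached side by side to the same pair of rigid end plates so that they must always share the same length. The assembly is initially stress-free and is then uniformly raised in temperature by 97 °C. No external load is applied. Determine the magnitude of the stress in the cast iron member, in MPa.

Equilibrium of a rigid end plate with no external load gives equal and opposite internal forces ±P in the two members. Since α_{magnesium alloy} > α_{cast iron}, heating drives the magnesium alloy into compression and the cast iron into tension.
Equating the net (thermal + elastic) strains gives |α₁ − α₂|·ΔT = P·[1/(A₁E₁) + 1/(A₂E₂)].
|α₁ − α₂|·ΔT = 15.3×10⁻⁶ × 97 = 0.001484.
1/(A₁E₁) + 1/(A₂E₂) = 1/(1775×45×10³) + 1/(1925×108×10³) = 1.733×10⁻⁸ N⁻¹.
So P = 0.001484 / 1.733×10⁻⁸ = 85.64 kN.
σ_{cast iron} = P/A₂ = 85640/1925 = 44.49 MPa, tensile.

σ ≈ 44.5 MPa (tensile)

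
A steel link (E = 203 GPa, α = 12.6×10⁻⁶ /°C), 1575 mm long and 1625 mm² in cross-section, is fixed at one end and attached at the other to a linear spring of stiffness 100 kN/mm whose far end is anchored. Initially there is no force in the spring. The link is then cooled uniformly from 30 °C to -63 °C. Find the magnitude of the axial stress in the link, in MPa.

Free thermal contraction: δ_free = αΔT L = 12.6×10⁻⁶ × 93 × 1575 = 1.846 mm.
With a force P in the spring, the elastic change of the link is PL/(AE) and that of the spring is P/k; compatibility requires their sum to equal δ_free.
P [ L/(AE) + 1/k ] = δ_free → P [ 1575/(1625×203×10³) + 1/(100×10³) ] = 1.846.
P = 1.846 / 1.477×10⁻⁵ = 124900 N.
σ = P/A = 124900/1625 = 76.87 MPa.

σ ≈ 76.9 MPa (tensile)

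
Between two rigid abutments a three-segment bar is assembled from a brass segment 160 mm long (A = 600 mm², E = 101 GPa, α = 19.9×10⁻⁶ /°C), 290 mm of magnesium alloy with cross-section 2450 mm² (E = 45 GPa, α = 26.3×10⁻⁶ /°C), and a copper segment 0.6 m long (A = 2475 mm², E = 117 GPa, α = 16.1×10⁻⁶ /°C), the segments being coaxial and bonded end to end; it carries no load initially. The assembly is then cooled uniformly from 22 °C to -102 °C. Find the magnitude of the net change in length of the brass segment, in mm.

|ΔL| ≈ 0.518 mm

If the supports were absent, the total length change would be Σ αᵢΔT Lᵢ = 19.9×10⁻⁶×124×160 + 26.3×10⁻⁶×124×290 + 16.1×10⁻⁶×124×600 = 2.538 mm.
The walls prevent any net length change, so an axial force P (same in every segment) develops. Compatibility: P · Σ Lᵢ/(AᵢEᵢ) = δ_free.
Σ Lᵢ/(AᵢEᵢ) = 160/(600×101×10³) + 290/(2450×45×10³) + 600/(2475×117×10³) = 7.343×10⁻⁶ mm/N.
So P = 2.538 / 7.343×10⁻⁶ = 345.7 kN, tensile.
For the brass segment, free thermal change = 19.9×10⁻⁶×124×160 = 0.3948 mm and elastic change from P = 345700×160/(600×101×10³) = 0.9128 mm; these oppose, so the net change is 0.518 mm (segment lengthens).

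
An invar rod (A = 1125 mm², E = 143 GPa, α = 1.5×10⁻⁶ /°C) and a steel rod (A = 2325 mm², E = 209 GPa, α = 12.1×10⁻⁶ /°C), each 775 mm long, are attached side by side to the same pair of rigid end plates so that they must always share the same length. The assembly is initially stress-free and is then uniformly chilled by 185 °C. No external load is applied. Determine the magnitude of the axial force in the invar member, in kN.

Equilibrium of a rigid end plate with no external load gives equal and opposite internal forces ±P in the two members. Since α_{steel} > α_{invar}, cooling drives the steel into tension and the invar into compression.
Compatibility of the two members (thermal + elastic change equal): (α₁ − α₂)ΔT = P·[1/(A₁E₁) + 1/(A₂E₂)].
|α₁ − α₂|·ΔT = 10.6×10⁻⁶ × 185 = 0.001961.
1/(A₁E₁) + 1/(A₂E₂) = 1/(1125×143×10³) + 1/(2325×209×10³) = 8.274×10⁻⁹ N⁻¹.
P = 0.001961 / 8.274×10⁻⁹ = 237000 N = 237 kN.

P ≈ 237 kN (compressive in the invar)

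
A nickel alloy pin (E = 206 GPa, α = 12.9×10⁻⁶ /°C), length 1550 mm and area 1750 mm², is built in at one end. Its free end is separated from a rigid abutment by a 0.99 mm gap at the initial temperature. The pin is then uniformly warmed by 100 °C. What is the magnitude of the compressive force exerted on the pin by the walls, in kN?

If the wall were absent the pin would grow by αΔT L = 12.9×10⁻⁶ × 100 × 1550 = 1.999 mm.
The gap closes (δ_free > 0.99 mm) and the wall then resists a further 1.999 − 0.99 = 1.009 mm of expansion.
Compatibility: PL/(AE) = 1.009 mm, so σ = P/A = E × (1.009/1550) = 134.2 MPa.
P = σA = 134.2 × 1750 = 234.8 kN.

P ≈ 235 kN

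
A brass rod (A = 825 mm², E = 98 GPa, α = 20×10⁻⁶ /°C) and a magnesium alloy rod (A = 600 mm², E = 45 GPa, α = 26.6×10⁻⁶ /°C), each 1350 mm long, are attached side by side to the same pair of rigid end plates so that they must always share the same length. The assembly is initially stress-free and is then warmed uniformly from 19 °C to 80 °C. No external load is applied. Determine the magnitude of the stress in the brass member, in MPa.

σ ≈ 9.88 MPa (tensile)

The magnesium alloy has the larger α, so on heating it would change length more than the brass if both were free. The rigid plates force a common final length, so the magnesium alloy is put into compression and the brass into tension, with equal and opposite forces P (no external load).
Equating the net (thermal + elastic) strains gives |α₁ − α₂|·ΔT = P·[1/(A₁E₁) + 1/(A₂E₂)].
|α₁ − α₂|·ΔT = 6.6×10⁻⁶ × 61 = 0.0004026.
1/(A₁E₁) + 1/(A₂E₂) = 1/(825×98×10³) + 1/(600×45×10³) = 4.941×10⁻⁸ N⁻¹.
P = 0.0004026 / 4.941×10⁻⁸ = 8149 N = 8.149 kN.
σ_{brass} = P/A₁ = 8149/825 = 9.877 MPa, tensile.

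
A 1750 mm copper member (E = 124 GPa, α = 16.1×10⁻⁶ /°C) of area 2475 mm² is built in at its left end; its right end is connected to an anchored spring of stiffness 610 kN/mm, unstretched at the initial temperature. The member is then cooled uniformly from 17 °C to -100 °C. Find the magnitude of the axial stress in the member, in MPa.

σ ≈ 181 MPa (tensile)

If the spring were absent the member would shorten by αΔT L = 16.1×10⁻⁶ × 117 × 1750 = 3.296 mm.
With a force P in the spring, the elastic change of the member is PL/(AE) and that of the spring is P/k; compatibility requires their sum to equal δ_free.
So P = δ_free / [L/(AE) + 1/k] = 3.296 / [ 1750/(2475×124×10³) + 1/(610×10³) ].
P = 3.296 / 7.342×10⁻⁶ = 449000 N.
σ = P/A = 449000/2475 = 181.4 MPa.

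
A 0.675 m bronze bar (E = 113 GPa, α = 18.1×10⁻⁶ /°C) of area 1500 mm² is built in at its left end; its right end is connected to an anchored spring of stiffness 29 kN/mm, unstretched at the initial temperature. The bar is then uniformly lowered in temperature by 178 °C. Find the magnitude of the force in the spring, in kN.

Free thermal contraction: δ_free = αΔT L = 18.1×10⁻⁶ × 178 × 675 = 2.175 mm.
With a force P in the spring, the elastic change of the bar is PL/(AE) and that of the spring is P/k; compatibility requires their sum to equal δ_free.
P [ L/(AE) + 1/k ] = δ_free → P [ 675/(1500×113×10³) + 1/(29×10³) ] = 2.175.
P = 2.175 / 3.847×10⁻⁵ = 56540 N.

P ≈ 56.5 kN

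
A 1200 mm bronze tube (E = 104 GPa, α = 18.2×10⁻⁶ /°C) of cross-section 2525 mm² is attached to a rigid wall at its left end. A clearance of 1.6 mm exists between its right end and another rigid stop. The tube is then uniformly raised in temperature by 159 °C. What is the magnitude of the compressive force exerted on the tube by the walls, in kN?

P ≈ 410 kN

Unrestrained expansion: δ_free = αΔT L = 18.2×10⁻⁶ × 159 × 1200 = 3.473 mm.
This exceeds the 1.6 mm gap, so the wall pushes back. The portion of expansion that must be recovered elastically is δ_free − gap = 3.473 − 1.6 = 1.873 mm.
So σ = E(δ_free − g)/L = 104×10³ × 1.873/1200 = 162.3 MPa.
Force on the wall = σA = 162.3 × 2525 mm² = 409.8 kN.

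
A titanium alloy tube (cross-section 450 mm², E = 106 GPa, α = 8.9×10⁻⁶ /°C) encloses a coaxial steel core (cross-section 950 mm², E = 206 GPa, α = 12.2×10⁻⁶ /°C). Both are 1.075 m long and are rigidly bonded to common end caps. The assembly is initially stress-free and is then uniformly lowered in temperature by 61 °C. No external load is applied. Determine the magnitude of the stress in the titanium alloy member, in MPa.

σ ≈ 17.2 MPa (compressive)

Equilibrium of a rigid end plate with no external load gives equal and opposite internal forces ±P in the two members. Since α_{steel} > α_{titanium alloy}, cooling drives the steel into tension and the titanium alloy into compression.
Equating the net (thermal + elastic) strains gives |α₁ − α₂|·ΔT = P·[1/(A₁E₁) + 1/(A₂E₂)].
|α₁ − α₂|·ΔT = 3.3×10⁻⁶ × 61 = 0.0002013.
1/(A₁E₁) + 1/(A₂E₂) = 1/(450×106×10³) + 1/(950×206×10³) = 2.607×10⁻⁸ N⁻¹.
P = 0.0002013 / 2.607×10⁻⁸ = 7720 N = 7.72 kN.
σ_{titanium alloy} = P/A₁ = 7720/450 = 17.16 MPa, compressive.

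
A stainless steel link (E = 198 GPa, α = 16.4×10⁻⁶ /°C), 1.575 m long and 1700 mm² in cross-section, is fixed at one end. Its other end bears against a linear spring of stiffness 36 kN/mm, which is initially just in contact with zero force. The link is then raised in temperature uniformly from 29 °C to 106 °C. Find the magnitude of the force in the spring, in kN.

The unrestrained thermal change is αΔT L = 16.4×10⁻⁶ × 77 × 1575 = 1.989 mm.
With a force P in the spring, the elastic change of the link is PL/(AE) and that of the spring is P/k; compatibility requires their sum to equal δ_free.
P [ L/(AE) + 1/k ] = δ_free → P [ 1575/(1700×198×10³) + 1/(36×10³) ] = 1.989.
P = 1.989 / 3.246×10⁻⁵ = 61280 N.

P ≈ 61.3 kN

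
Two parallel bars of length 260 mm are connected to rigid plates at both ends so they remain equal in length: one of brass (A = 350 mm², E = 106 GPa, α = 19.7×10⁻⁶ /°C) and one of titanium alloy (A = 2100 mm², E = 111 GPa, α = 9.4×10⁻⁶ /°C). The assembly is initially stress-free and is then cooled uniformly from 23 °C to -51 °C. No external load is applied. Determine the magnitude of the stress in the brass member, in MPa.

Both members must finish at the same length. With the larger α, the brass tends to over-contract; the plates restrain it, putting the brass in tension and the titanium alloy in compression. With no external load the two internal forces are equal and opposite, magnitude P.
Equating the net (thermal + elastic) strains gives |α₁ − α₂|·ΔT = P·[1/(A₁E₁) + 1/(A₂E₂)].
|α₁ − α₂|·ΔT = 10.3×10⁻⁶ × 74 = 0.0007622.
1/(A₁E₁) + 1/(A₂E₂) = 1/(350×106×10³) + 1/(2100×111×10³) = 3.124×10⁻⁸ N⁻¹.
P = 0.0007622 / 3.124×10⁻⁸ = 24390 N = 24.39 kN.
σ_{brass} = P/A₁ = 24390/350 = 69.7 MPa, tensile.

σ ≈ 69.7 MPa (tensile)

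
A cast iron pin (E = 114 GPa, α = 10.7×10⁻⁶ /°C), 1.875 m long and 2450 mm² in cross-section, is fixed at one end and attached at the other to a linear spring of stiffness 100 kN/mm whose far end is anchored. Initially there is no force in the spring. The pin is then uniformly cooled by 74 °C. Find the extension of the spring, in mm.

The unrestrained thermal change is αΔT L = 10.7×10⁻⁶ × 74 × 1875 = 1.485 mm.
With a force P in the spring, the elastic change of the pin is PL/(AE) and that of the spring is P/k; compatibility requires their sum to equal δ_free.
P [ L/(AE) + 1/k ] = δ_free → P [ 1875/(2450×114×10³) + 1/(100×10³) ] = 1.485.
P = 1.485 / 1.671×10⁻⁵ = 88830 N.
Spring extension = P/k = 88830/(100×10³) = 0.8883 mm.

δ ≈ 0.888 mm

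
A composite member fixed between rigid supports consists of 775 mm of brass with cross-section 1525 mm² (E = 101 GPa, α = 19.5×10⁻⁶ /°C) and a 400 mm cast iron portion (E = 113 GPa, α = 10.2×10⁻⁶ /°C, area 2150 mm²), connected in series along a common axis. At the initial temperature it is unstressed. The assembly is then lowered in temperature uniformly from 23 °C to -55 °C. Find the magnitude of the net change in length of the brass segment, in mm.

|ΔL| ≈ 0.0508 mm

Free thermal contraction of the whole bar: Σ αᵢΔT Lᵢ = 19.5×10⁻⁶×78×775 + 10.2×10⁻⁶×78×400 = 1.497 mm.
The walls prevent any net length change, so an axial force P (same in every segment) develops. Compatibility: P · Σ Lᵢ/(AᵢEᵢ) = δ_free.
Σ Lᵢ/(AᵢEᵢ) = 775/(1525×101×10³) + 400/(2150×113×10³) = 6.678×10⁻⁶ mm/N.
So P = 1.497 / 6.678×10⁻⁶ = 224.2 kN, tensile.
For the brass segment, free thermal change = 19.5×10⁻⁶×78×775 = 1.179 mm and elastic change from P = 224200×775/(1525×101×10³) = 1.128 mm; these oppose, so the net change is 0.0508 mm (segment shortens).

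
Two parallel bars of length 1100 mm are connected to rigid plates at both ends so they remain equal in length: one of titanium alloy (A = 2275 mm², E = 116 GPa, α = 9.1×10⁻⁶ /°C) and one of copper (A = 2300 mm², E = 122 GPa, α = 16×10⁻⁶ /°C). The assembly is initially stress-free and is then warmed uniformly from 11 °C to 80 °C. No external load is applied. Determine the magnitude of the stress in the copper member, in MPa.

Equilibrium of a rigid end plate with no external load gives equal and opposite internal forces ±P in the two members. Since α_{copper} > α_{titanium alloy}, heating drives the copper into compression and the titanium alloy into tension.
Setting the final lengths equal and cancelling L: (α₁ − α₂)ΔT = P/(A₁E₁) + P/(A₂E₂).
|α₁ − α₂|·ΔT = 6.9×10⁻⁶ × 69 = 0.0004761.
1/(A₁E₁) + 1/(A₂E₂) = 1/(2275×116×10³) + 1/(2300×122×10³) = 7.353×10⁻⁹ N⁻¹.
P = 0.0004761 / 7.353×10⁻⁹ = 64750 N = 64.75 kN.
σ_{copper} = P/A₂ = 64750/2300 = 28.15 MPa, compressive.

σ ≈ 28.2 MPa (compressive)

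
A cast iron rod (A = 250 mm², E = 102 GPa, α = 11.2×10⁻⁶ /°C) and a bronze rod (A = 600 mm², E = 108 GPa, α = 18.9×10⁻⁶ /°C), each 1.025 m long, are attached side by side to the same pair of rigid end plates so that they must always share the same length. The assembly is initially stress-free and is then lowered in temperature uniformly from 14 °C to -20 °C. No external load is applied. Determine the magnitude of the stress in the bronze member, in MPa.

Both members must finish at the same length. With the larger α, the bronze tends to over-contract; the plates restrain it, putting the bronze in tension and the cast iron in compression. With no external load the two internal forces are equal and opposite, magnitude P.
Setting the final lengths equal and cancelling L: (α₁ − α₂)ΔT = P/(A₁E₁) + P/(A₂E₂).
|α₁ − α₂|·ΔT = 7.7×10⁻⁶ × 34 = 0.0002618.
1/(A₁E₁) + 1/(A₂E₂) = 1/(250×102×10³) + 1/(600×108×10³) = 5.465×10⁻⁸ N⁻¹.
P = 0.0002618 / 5.465×10⁻⁸ = 4791 N = 4.791 kN.
σ_{bronze} = P/A₂ = 4791/600 = 7.984 MPa, tensile.

σ ≈ 7.98 MPa (tensile)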